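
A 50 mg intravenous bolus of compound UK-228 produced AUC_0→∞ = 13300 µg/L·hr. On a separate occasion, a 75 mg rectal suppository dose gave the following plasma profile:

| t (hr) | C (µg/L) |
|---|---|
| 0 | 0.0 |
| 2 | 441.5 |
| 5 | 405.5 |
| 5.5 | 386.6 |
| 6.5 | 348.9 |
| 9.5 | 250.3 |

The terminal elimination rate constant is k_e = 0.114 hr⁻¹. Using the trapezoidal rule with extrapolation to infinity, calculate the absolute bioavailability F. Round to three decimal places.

F = 0.269

Trapezoidal AUC_0→9.5 (rectal suppository):
  [0→2]: (0.0+441.5)/2 × 2 = 441.5
  [2→5]: (441.5+405.5)/2 × 3 = 1270.5
  [5→5.5]: (405.5+386.6)/2 × 0.5 = 198.025
  [5.5→6.5]: (386.6+348.9)/2 × 1 = 367.75
  [6.5→9.5]: (348.9+250.3)/2 × 3 = 898.8
  Sum = 3176.575 µg/L·hr
Tail: C_last/k_e = 250.3/0.114 = 2195.614
AUC_0→∞ (rectal suppository) = 3176.575 + 2195.614 = 5372.189 µg/L·hr
F = (AUC_ev/D_ev)/(AUC_iv/D_iv) = (5372.189/75)/(13300/50) = 71.6292/266 = 0.2693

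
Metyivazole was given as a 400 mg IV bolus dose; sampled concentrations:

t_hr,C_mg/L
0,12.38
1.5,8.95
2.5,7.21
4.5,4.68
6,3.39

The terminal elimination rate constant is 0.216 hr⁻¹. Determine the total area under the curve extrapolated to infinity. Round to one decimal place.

Trapezoidal AUC_0→6:
  [0→1.5]: (12.38+8.95)/2 × 1.5 = 15.9975
  [1.5→2.5]: (8.95+7.21)/2 × 1 = 8.08
  [2.5→4.5]: (7.21+4.68)/2 × 2 = 11.89
  [4.5→6]: (4.68+3.39)/2 × 1.5 = 6.0525
  Sum = 42.02 mg/L·hr
Extrapolated tail: C_last / k_e = 3.39 / 0.216 = 15.694
AUC_0→∞ = 42.02 + 15.694 = 57.714 mg/L·hr

AUC = 57.7 mg/L·hr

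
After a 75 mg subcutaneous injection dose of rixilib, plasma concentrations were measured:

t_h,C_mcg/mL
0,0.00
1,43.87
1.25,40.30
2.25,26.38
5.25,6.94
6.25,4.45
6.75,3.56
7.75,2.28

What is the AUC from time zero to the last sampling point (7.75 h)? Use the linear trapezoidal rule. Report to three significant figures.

AUC = 126 mcg/mL·h

Trapezoidal AUC_0→7.75:
  [0→1]: (0.00+43.87)/2 × 1 = 21.935
  [1→1.25]: (43.87+40.30)/2 × 0.25 = 10.52125
  [1.25→2.25]: (40.30+26.38)/2 × 1 = 33.34
  [2.25→5.25]: (26.38+6.94)/2 × 3 = 49.98
  [5.25→6.25]: (6.94+4.45)/2 × 1 = 5.695
  [6.25→6.75]: (4.45+3.56)/2 × 0.5 = 2.0025
  [6.75→7.75]: (3.56+2.28)/2 × 1 = 2.92
  Sum = 126.39375 mcg/mL·h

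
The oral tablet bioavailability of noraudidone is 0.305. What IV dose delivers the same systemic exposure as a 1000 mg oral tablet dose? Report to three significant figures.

Systemic exposure from an extravascular dose = F × D_ev, so the equivalent IV dose is F × D_ev.
D_iv = F × D_ev = 0.305 × 1000 = 305 mg

D_iv = 305 mg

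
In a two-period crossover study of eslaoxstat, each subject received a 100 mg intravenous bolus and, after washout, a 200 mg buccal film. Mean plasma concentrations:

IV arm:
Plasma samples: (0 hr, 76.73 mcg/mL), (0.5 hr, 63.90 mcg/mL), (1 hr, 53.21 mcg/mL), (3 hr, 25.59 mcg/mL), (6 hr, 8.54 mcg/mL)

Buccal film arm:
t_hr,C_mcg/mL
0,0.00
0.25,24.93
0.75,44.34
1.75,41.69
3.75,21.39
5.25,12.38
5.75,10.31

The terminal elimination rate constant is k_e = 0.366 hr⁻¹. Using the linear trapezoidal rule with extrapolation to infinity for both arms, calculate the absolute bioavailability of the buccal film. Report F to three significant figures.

Trapezoidal AUC_0→6 (IV):
  [0→0.5]: (76.73+63.90)/2 × 0.5 = 35.1575
  [0.5→1]: (63.90+53.21)/2 × 0.5 = 29.2775
  [1→3]: (53.21+25.59)/2 × 2 = 78.8
  [3→6]: (25.59+8.54)/2 × 3 = 51.195
  Sum = 194.43 mcg/mL·hr
IV tail: 8.54/0.366 = 23.333; AUC_iv,0→∞ = 194.43 + 23.333 = 217.763 mcg/mL·hr
Trapezoidal AUC_0→5.75 (buccal film):
  [0→0.25]: (0.00+24.93)/2 × 0.25 = 3.11625
  [0.25→0.75]: (24.93+44.34)/2 × 0.5 = 17.3175
  [0.75→1.75]: (44.34+41.69)/2 × 1 = 43.015
  [1.75→3.75]: (41.69+21.39)/2 × 2 = 63.08
  [3.75→5.25]: (21.39+12.38)/2 × 1.5 = 25.3275
  [5.25→5.75]: (12.38+10.31)/2 × 0.5 = 5.6725
  Sum = 157.52875 mcg/mL·hr
buccal film tail: 10.31/0.366 = 28.169; AUC_ev,0→∞ = 157.52875 + 28.169 = 185.69775 mcg/mL·hr
F = (AUC_ev/D_ev)/(AUC_iv/D_iv) = (185.69775/200)/(217.763/100) = 0.92848875/2.17763 = 0.4264

F = 0.426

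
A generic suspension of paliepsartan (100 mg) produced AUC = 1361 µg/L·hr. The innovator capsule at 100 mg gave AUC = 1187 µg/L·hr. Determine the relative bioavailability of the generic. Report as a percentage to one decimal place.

F_rel = (AUC_test/D_test) / (AUC_ref/D_ref)
      = (1361/100) / (1187/100)
      = 13.61 / 11.87 = 1.1466 = 114.66%

F_rel = 114.7%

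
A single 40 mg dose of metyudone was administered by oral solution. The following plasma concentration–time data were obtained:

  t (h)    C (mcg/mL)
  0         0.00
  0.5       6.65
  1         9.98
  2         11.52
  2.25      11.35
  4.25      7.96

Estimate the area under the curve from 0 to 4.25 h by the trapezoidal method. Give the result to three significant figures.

Trapezoidal AUC_0→4.25:
  [0→0.5]: (0.00+6.65)/2 × 0.5 = 1.6625
  [0.5→1]: (6.65+9.98)/2 × 0.5 = 4.1575
  [1→2]: (9.98+11.52)/2 × 1 = 10.75
  [2→2.25]: (11.52+11.35)/2 × 0.25 = 2.85875
  [2.25→4.25]: (11.35+7.96)/2 × 2 = 19.31
  Sum = 38.73875 mcg/mL·h

AUC = 38.7 mcg/mL·h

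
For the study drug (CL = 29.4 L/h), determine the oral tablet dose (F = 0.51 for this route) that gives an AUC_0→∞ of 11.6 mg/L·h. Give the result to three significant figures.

Dose = CL × AUC_0→∞ / F
     = 29.4 × 11.6 / 0.51 = 668.706 mg

Dose = 669 mg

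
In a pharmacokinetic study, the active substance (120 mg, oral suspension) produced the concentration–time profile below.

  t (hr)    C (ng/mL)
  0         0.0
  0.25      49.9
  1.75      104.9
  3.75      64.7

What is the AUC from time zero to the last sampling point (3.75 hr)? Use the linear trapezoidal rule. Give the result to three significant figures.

AUC = 292 ng/mL·hr

Trapezoidal AUC_0→3.75:
  [0→0.25]: (0.0+49.9)/2 × 0.25 = 6.2375
  [0.25→1.75]: (49.9+104.9)/2 × 1.5 = 116.1
  [1.75→3.75]: (104.9+64.7)/2 × 2 = 169.6
  Sum = 291.9375 ng/mL·hr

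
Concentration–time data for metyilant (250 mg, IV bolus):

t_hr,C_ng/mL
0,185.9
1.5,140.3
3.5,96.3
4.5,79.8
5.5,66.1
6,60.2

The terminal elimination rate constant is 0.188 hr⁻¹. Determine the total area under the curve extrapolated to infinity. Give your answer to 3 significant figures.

Trapezoidal AUC_0→6:
  [0→1.5]: (185.9+140.3)/2 × 1.5 = 244.65
  [1.5→3.5]: (140.3+96.3)/2 × 2 = 236.6
  [3.5→4.5]: (96.3+79.8)/2 × 1 = 88.05
  [4.5→5.5]: (79.8+66.1)/2 × 1 = 72.95
  [5.5→6]: (66.1+60.2)/2 × 0.5 = 31.575
  Sum = 673.825 ng/mL·hr
Extrapolated tail: C_last / k_e = 60.2 / 0.188 = 320.213
AUC_0→∞ = 673.825 + 320.213 = 994.038 ng/mL·hr

AUC = 994 ng/mL·hr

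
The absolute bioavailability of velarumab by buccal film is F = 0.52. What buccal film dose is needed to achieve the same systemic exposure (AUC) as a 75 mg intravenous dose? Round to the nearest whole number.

For equal systemic exposure: F × D_ev = D_iv
D_ev = D_iv / F = 75 / 0.52 = 144.231 mg

D_buccal = 144 mg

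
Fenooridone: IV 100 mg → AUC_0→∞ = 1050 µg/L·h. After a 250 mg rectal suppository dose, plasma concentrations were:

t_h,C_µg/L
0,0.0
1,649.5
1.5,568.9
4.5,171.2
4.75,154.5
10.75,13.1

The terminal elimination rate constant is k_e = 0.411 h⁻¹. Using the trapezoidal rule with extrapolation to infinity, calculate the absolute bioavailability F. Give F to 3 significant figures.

Trapezoidal AUC_0→10.75 (rectal suppository):
  [0→1]: (0.0+649.5)/2 × 1 = 324.75
  [1→1.5]: (649.5+568.9)/2 × 0.5 = 304.6
  [1.5→4.5]: (568.9+171.2)/2 × 3 = 1110.15
  [4.5→4.75]: (171.2+154.5)/2 × 0.25 = 40.7125
  [4.75→10.75]: (154.5+13.1)/2 × 6 = 502.8
  Sum = 2283.0125 µg/L·h
Tail: C_last/k_e = 13.1/0.411 = 31.873
AUC_0→∞ (rectal suppository) = 2283.0125 + 31.873 = 2314.8855 µg/L·h
F = (AUC_ev/D_ev)/(AUC_iv/D_iv) = (2314.8855/250)/(1050/100) = 9.259542/10.5 = 0.8819

F = 0.882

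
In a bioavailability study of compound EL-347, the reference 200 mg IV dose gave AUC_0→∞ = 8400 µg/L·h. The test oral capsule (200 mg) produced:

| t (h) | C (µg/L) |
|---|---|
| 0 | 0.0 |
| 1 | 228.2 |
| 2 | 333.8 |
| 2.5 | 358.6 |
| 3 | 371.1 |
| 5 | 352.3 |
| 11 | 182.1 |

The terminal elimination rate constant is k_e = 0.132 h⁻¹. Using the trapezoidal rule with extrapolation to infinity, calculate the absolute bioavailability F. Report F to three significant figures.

F = 0.531

Trapezoidal AUC_0→11 (oral capsule):
  [0→1]: (0.0+228.2)/2 × 1 = 114.1
  [1→2]: (228.2+333.8)/2 × 1 = 281.0
  [2→2.5]: (333.8+358.6)/2 × 0.5 = 173.1
  [2.5→3]: (358.6+371.1)/2 × 0.5 = 182.425
  [3→5]: (371.1+352.3)/2 × 2 = 723.4
  [5→11]: (352.3+182.1)/2 × 6 = 1603.2
  Sum = 3077.225 µg/L·h
Tail: C_last/k_e = 182.1/0.132 = 1379.545
AUC_0→∞ (oral capsule) = 3077.225 + 1379.545 = 4456.77 µg/L·h
F = (AUC_ev/D_ev)/(AUC_iv/D_iv) = (4456.77/200)/(8400/200) = 22.28385/42 = 0.5306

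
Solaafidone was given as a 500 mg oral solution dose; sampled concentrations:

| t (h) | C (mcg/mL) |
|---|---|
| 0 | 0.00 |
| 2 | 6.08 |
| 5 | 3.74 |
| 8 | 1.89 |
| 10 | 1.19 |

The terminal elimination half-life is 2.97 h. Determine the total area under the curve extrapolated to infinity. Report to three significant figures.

Trapezoidal AUC_0→10:
  [0→2]: (0.00+6.08)/2 × 2 = 6.08
  [2→5]: (6.08+3.74)/2 × 3 = 14.73
  [5→8]: (3.74+1.89)/2 × 3 = 8.445
  [8→10]: (1.89+1.19)/2 × 2 = 3.08
  Sum = 32.335 mcg/mL·h
k_e = ln2 / t½ = 0.693147 / 2.97 = 0.2334 h^-1
Extrapolated tail: C_last / k_e = 1.19 / 0.2334 = 5.099
AUC_0→∞ = 32.335 + 5.099 = 37.434 mcg/mL·h

AUC = 37.4 mcg/mL·h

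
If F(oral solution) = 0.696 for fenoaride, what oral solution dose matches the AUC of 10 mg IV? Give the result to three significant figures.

For equal systemic exposure: F × D_ev = D_iv
D_ev = D_iv / F = 10 / 0.696 = 14.3678 mg

D_oral = 14.4 mg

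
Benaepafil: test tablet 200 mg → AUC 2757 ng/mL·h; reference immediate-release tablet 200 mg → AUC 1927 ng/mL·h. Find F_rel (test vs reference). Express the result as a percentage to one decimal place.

F_rel = (AUC_test/D_test) / (AUC_ref/D_ref)
      = (2757/200) / (1927/200)
      = 13.785 / 9.635 = 1.4307 = 143.07%

F_rel = 143.1%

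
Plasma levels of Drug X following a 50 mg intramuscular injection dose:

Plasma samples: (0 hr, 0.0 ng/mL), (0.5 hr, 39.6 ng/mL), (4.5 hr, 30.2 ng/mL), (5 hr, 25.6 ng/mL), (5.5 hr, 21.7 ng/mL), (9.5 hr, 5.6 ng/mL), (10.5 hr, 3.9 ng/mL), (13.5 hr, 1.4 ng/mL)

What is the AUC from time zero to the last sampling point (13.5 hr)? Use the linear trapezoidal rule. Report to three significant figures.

Trapezoidal AUC_0→13.5:
  [0→0.5]: (0.0+39.6)/2 × 0.5 = 9.9
  [0.5→4.5]: (39.6+30.2)/2 × 4 = 139.6
  [4.5→5]: (30.2+25.6)/2 × 0.5 = 13.95
  [5→5.5]: (25.6+21.7)/2 × 0.5 = 11.825
  [5.5→9.5]: (21.7+5.6)/2 × 4 = 54.6
  [9.5→10.5]: (5.6+3.9)/2 × 1 = 4.75
  [10.5→13.5]: (3.9+1.4)/2 × 3 = 7.95
  Sum = 242.575 ng/mL·hr

AUC = 243 ng/mL·hr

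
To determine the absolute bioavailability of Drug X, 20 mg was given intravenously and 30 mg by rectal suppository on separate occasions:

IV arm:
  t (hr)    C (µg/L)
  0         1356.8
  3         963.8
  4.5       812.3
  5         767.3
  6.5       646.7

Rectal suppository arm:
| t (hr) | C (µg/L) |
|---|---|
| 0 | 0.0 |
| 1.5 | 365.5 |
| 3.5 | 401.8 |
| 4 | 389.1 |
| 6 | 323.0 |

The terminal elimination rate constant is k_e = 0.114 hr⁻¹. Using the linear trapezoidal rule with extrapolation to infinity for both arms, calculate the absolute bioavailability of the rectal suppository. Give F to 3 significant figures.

F = 0.267

Trapezoidal AUC_0→6.5 (IV):
  [0→3]: (1356.8+963.8)/2 × 3 = 3480.9
  [3→4.5]: (963.8+812.3)/2 × 1.5 = 1332.075
  [4.5→5]: (812.3+767.3)/2 × 0.5 = 394.9
  [5→6.5]: (767.3+646.7)/2 × 1.5 = 1060.5
  Sum = 6268.375 µg/L·hr
IV tail: 646.7/0.114 = 5672.807; AUC_iv,0→∞ = 6268.375 + 5672.807 = 11941.182 µg/L·hr
Trapezoidal AUC_0→6 (rectal suppository):
  [0→1.5]: (0.0+365.5)/2 × 1.5 = 274.125
  [1.5→3.5]: (365.5+401.8)/2 × 2 = 767.3
  [3.5→4]: (401.8+389.1)/2 × 0.5 = 197.725
  [4→6]: (389.1+323.0)/2 × 2 = 712.1
  Sum = 1951.25 µg/L·hr
rectal suppository tail: 323.0/0.114 = 2833.333; AUC_ev,0→∞ = 1951.25 + 2833.333 = 4784.583 µg/L·hr
F = (AUC_ev/D_ev)/(AUC_iv/D_iv) = (4784.583/30)/(11941.182/20) = 159.4861/597.0591 = 0.2671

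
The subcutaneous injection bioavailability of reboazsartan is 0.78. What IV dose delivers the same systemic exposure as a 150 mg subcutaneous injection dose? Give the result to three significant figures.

Systemic exposure from an extravascular dose = F × D_ev, so the equivalent IV dose is F × D_ev.
D_iv = F × D_ev = 0.78 × 150 = 117 mg

D_iv = 117 mg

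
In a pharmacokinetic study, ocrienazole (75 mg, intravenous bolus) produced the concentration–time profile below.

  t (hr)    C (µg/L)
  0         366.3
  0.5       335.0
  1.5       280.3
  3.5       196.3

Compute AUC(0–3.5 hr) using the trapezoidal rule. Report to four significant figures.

Trapezoidal AUC_0→3.5:
  [0→0.5]: (366.3+335.0)/2 × 0.5 = 175.325
  [0.5→1.5]: (335.0+280.3)/2 × 1 = 307.65
  [1.5→3.5]: (280.3+196.3)/2 × 2 = 476.6
  Sum = 959.575 µg/L·hr

AUC = 959.6 µg/L·hr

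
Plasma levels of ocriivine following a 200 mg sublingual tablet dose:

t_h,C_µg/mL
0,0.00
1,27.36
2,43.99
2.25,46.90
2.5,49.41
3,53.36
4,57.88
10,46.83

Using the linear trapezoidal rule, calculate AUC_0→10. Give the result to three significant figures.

Trapezoidal AUC_0→10:
  [0→1]: (0.00+27.36)/2 × 1 = 13.68
  [1→2]: (27.36+43.99)/2 × 1 = 35.675
  [2→2.25]: (43.99+46.90)/2 × 0.25 = 11.36125
  [2.25→2.5]: (46.90+49.41)/2 × 0.25 = 12.03875
  [2.5→3]: (49.41+53.36)/2 × 0.5 = 25.6925
  [3→4]: (53.36+57.88)/2 × 1 = 55.62
  [4→10]: (57.88+46.83)/2 × 6 = 314.13
  Sum = 468.1975 µg/mL·h

AUC = 468 µg/mL·h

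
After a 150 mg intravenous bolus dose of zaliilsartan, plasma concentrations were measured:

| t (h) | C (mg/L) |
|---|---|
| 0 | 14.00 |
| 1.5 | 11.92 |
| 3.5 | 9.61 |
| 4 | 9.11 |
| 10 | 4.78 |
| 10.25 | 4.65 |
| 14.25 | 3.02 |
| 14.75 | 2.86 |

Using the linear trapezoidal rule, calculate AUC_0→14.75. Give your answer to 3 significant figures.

Trapezoidal AUC_0→14.75:
  [0→1.5]: (14.00+11.92)/2 × 1.5 = 19.44
  [1.5→3.5]: (11.92+9.61)/2 × 2 = 21.53
  [3.5→4]: (9.61+9.11)/2 × 0.5 = 4.68
  [4→10]: (9.11+4.78)/2 × 6 = 41.67
  [10→10.25]: (4.78+4.65)/2 × 0.25 = 1.17875
  [10.25→14.25]: (4.65+3.02)/2 × 4 = 15.34
  [14.25→14.75]: (3.02+2.86)/2 × 0.5 = 1.47
  Sum = 105.30875 mg/L·h

AUC = 105 mg/L·h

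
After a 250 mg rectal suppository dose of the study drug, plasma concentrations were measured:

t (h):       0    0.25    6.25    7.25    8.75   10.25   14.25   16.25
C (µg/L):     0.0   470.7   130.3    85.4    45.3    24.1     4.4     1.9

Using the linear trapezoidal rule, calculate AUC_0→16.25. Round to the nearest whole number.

Trapezoidal AUC_0→16.25:
  [0→0.25]: (0.0+470.7)/2 × 0.25 = 58.8375
  [0.25→6.25]: (470.7+130.3)/2 × 6 = 1803.0
  [6.25→7.25]: (130.3+85.4)/2 × 1 = 107.85
  [7.25→8.75]: (85.4+45.3)/2 × 1.5 = 98.025
  [8.75→10.25]: (45.3+24.1)/2 × 1.5 = 52.05
  [10.25→14.25]: (24.1+4.4)/2 × 4 = 57.0
  [14.25→16.25]: (4.4+1.9)/2 × 2 = 6.3
  Sum = 2183.0625 µg/L·h

AUC = 2183 µg/L·h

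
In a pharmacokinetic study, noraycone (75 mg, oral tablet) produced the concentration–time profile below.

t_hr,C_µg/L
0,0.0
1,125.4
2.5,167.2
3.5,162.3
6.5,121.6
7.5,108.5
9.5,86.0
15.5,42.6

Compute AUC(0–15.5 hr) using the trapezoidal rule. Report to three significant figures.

Trapezoidal AUC_0→15.5:
  [0→1]: (0.0+125.4)/2 × 1 = 62.7
  [1→2.5]: (125.4+167.2)/2 × 1.5 = 219.45
  [2.5→3.5]: (167.2+162.3)/2 × 1 = 164.75
  [3.5→6.5]: (162.3+121.6)/2 × 3 = 425.85
  [6.5→7.5]: (121.6+108.5)/2 × 1 = 115.05
  [7.5→9.5]: (108.5+86.0)/2 × 2 = 194.5
  [9.5→15.5]: (86.0+42.6)/2 × 6 = 385.8
  Sum = 1568.1 µg/L·hr

AUC = 1570 µg/L·hr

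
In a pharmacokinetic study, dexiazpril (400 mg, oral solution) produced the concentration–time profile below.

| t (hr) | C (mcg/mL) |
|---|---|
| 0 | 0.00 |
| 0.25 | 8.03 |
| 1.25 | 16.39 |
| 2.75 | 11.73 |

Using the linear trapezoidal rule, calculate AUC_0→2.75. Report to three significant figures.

AUC = 34.3 mcg/mL·hr

Trapezoidal AUC_0→2.75:
  [0→0.25]: (0.00+8.03)/2 × 0.25 = 1.00375
  [0.25→1.25]: (8.03+16.39)/2 × 1 = 12.21
  [1.25→2.75]: (16.39+11.73)/2 × 1.5 = 21.09
  Sum = 34.30375 mcg/mL·hr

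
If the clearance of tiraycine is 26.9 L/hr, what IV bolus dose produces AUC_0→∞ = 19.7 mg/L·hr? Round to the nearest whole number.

Dose_iv = CL × AUC_0→∞
     = 26.9 × 19.7 = 529.93 mg

Dose = 530 mg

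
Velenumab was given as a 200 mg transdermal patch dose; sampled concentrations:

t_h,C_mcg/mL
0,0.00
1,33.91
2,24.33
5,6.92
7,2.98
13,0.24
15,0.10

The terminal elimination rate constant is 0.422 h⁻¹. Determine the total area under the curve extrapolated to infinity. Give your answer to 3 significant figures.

Trapezoidal AUC_0→15:
  [0→1]: (0.00+33.91)/2 × 1 = 16.955
  [1→2]: (33.91+24.33)/2 × 1 = 29.12
  [2→5]: (24.33+6.92)/2 × 3 = 46.875
  [5→7]: (6.92+2.98)/2 × 2 = 9.9
  [7→13]: (2.98+0.24)/2 × 6 = 9.66
  [13→15]: (0.24+0.10)/2 × 2 = 0.34
  Sum = 112.85 mcg/mL·h
Extrapolated tail: C_last / k_e = 0.10 / 0.422 = 0.237
AUC_0→∞ = 112.85 + 0.237 = 113.087 mcg/mL·h

AUC = 113 mcg/mL·h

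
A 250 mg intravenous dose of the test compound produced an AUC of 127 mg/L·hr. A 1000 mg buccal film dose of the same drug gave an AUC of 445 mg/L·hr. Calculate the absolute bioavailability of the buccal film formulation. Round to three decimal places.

F = 0.876

F = (AUC_ev / D_ev) / (AUC_iv / D_iv)
  = (445/1000) / (127/250)
  = 0.445 / 0.508 = 0.8760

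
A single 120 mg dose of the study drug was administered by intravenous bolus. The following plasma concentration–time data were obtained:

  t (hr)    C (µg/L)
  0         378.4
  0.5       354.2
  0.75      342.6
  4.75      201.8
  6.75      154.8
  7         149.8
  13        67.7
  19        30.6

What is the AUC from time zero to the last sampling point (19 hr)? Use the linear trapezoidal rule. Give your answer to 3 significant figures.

AUC = 2700 µg/L·hr

Trapezoidal AUC_0→19:
  [0→0.5]: (378.4+354.2)/2 × 0.5 = 183.15
  [0.5→0.75]: (354.2+342.6)/2 × 0.25 = 87.1
  [0.75→4.75]: (342.6+201.8)/2 × 4 = 1088.8
  [4.75→6.75]: (201.8+154.8)/2 × 2 = 356.6
  [6.75→7]: (154.8+149.8)/2 × 0.25 = 38.075
  [7→13]: (149.8+67.7)/2 × 6 = 652.5
  [13→19]: (67.7+30.6)/2 × 6 = 294.9
  Sum = 2701.125 µg/L·hr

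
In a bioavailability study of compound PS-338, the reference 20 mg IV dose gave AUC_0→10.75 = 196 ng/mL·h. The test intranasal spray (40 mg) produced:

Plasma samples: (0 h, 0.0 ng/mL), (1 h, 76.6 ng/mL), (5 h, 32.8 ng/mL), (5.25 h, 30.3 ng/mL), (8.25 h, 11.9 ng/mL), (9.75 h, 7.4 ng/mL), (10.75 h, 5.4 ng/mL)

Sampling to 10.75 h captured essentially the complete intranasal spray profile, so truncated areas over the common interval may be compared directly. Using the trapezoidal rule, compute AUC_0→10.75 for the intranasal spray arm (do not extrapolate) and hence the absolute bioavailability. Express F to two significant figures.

Trapezoidal AUC_0→10.75 (intranasal spray):
  [0→1]: (0.0+76.6)/2 × 1 = 38.3
  [1→5]: (76.6+32.8)/2 × 4 = 218.8
  [5→5.25]: (32.8+30.3)/2 × 0.25 = 7.8875
  [5.25→8.25]: (30.3+11.9)/2 × 3 = 63.3
  [8.25→9.75]: (11.9+7.4)/2 × 1.5 = 14.475
  [9.75→10.75]: (7.4+5.4)/2 × 1 = 6.4
  Sum = 349.1625 ng/mL·h
F = (AUC_ev/D_ev)/(AUC_iv/D_iv) = (349.1625/40)/(196/20) = 8.7290625/9.8 = 0.8907

F = 0.89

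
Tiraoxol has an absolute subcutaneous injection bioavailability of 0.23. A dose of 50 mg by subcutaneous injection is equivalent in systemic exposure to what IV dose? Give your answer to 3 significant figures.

Systemic exposure from an extravascular dose = F × D_ev, so the equivalent IV dose is F × D_ev.
D_iv = F × D_ev = 0.23 × 50 = 11.5 mg

D_iv = 11.5 mg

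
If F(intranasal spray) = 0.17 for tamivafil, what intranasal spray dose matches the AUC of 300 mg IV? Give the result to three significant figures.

For equal systemic exposure: F × D_ev = D_iv
D_ev = D_iv / F = 300 / 0.17 = 1764.71 mg

D_intranasal = 1760 mg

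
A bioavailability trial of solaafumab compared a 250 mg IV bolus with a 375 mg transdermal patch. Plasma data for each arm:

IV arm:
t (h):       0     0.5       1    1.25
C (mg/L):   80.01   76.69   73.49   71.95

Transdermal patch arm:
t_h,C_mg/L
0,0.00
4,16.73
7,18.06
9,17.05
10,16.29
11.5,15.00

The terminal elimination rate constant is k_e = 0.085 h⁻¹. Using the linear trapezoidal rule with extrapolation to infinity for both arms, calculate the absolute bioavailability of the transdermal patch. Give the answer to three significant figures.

F = 0.239

Trapezoidal AUC_0→1.25 (IV):
  [0→0.5]: (80.01+76.69)/2 × 0.5 = 39.175
  [0.5→1]: (76.69+73.49)/2 × 0.5 = 37.545
  [1→1.25]: (73.49+71.95)/2 × 0.25 = 18.18
  Sum = 94.9 mg/L·h
IV tail: 71.95/0.085 = 846.471; AUC_iv,0→∞ = 94.9 + 846.471 = 941.371 mg/L·h
Trapezoidal AUC_0→11.5 (transdermal patch):
  [0→4]: (0.00+16.73)/2 × 4 = 33.46
  [4→7]: (16.73+18.06)/2 × 3 = 52.185
  [7→9]: (18.06+17.05)/2 × 2 = 35.11
  [9→10]: (17.05+16.29)/2 × 1 = 16.67
  [10→11.5]: (16.29+15.00)/2 × 1.5 = 23.4675
  Sum = 160.8925 mg/L·h
transdermal patch tail: 15.00/0.085 = 176.471; AUC_ev,0→∞ = 160.8925 + 176.471 = 337.3635 mg/L·h
F = (AUC_ev/D_ev)/(AUC_iv/D_iv) = (337.3635/375)/(941.371/250) = 0.899636/3.765484 = 0.2389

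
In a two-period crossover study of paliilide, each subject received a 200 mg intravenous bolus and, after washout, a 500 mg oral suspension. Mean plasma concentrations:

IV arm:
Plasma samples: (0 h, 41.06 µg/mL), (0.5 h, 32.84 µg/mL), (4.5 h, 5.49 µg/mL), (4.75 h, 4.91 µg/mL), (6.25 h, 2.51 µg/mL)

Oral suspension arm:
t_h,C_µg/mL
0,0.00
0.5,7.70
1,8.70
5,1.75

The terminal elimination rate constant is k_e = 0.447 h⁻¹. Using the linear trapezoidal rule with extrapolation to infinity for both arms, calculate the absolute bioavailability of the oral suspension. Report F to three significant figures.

F = 0.115

Trapezoidal AUC_0→6.25 (IV):
  [0→0.5]: (41.06+32.84)/2 × 0.5 = 18.475
  [0.5→4.5]: (32.84+5.49)/2 × 4 = 76.66
  [4.5→4.75]: (5.49+4.91)/2 × 0.25 = 1.3
  [4.75→6.25]: (4.91+2.51)/2 × 1.5 = 5.565
  Sum = 102.0 µg/mL·h
IV tail: 2.51/0.447 = 5.615; AUC_iv,0→∞ = 102.0 + 5.615 = 107.615 µg/mL·h
Trapezoidal AUC_0→5 (oral suspension):
  [0→0.5]: (0.00+7.70)/2 × 0.5 = 1.925
  [0.5→1]: (7.70+8.70)/2 × 0.5 = 4.1
  [1→5]: (8.70+1.75)/2 × 4 = 20.9
  Sum = 26.925 µg/mL·h
oral suspension tail: 1.75/0.447 = 3.915; AUC_ev,0→∞ = 26.925 + 3.915 = 30.84 µg/mL·h
F = (AUC_ev/D_ev)/(AUC_iv/D_iv) = (30.84/500)/(107.615/200) = 0.06168/0.538075 = 0.1146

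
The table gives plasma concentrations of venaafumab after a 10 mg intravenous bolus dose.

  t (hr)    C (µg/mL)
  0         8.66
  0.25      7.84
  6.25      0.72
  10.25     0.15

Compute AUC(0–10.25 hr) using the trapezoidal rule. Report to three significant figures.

AUC = 29.5 µg/mL·hr

Trapezoidal AUC_0→10.25:
  [0→0.25]: (8.66+7.84)/2 × 0.25 = 2.0625
  [0.25→6.25]: (7.84+0.72)/2 × 6 = 25.68
  [6.25→10.25]: (0.72+0.15)/2 × 4 = 1.74
  Sum = 29.4825 µg/mL·hr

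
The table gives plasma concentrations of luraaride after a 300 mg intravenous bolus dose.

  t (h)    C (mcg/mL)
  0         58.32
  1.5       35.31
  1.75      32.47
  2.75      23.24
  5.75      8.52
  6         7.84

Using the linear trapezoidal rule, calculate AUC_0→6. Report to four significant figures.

AUC = 156.2 mcg/mL·h

Trapezoidal AUC_0→6:
  [0→1.5]: (58.32+35.31)/2 × 1.5 = 70.2225
  [1.5→1.75]: (35.31+32.47)/2 × 0.25 = 8.4725
  [1.75→2.75]: (32.47+23.24)/2 × 1 = 27.855
  [2.75→5.75]: (23.24+8.52)/2 × 3 = 47.64
  [5.75→6]: (8.52+7.84)/2 × 0.25 = 2.045
  Sum = 156.235 mcg/mL·h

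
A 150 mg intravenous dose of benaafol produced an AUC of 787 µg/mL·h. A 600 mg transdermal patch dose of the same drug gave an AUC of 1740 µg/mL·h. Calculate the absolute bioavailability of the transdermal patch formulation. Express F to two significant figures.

F = 0.55

F = (AUC_ev / D_ev) / (AUC_iv / D_iv)
  = (1740/600) / (787/150)
  = 2.9 / 5.24667 = 0.5527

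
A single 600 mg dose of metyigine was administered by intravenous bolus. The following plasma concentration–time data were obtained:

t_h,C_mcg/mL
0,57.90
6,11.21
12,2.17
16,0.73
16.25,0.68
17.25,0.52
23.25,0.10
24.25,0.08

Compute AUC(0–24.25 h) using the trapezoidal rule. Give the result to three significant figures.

AUC = 256 mcg/mL·h

Trapezoidal AUC_0→24.25:
  [0→6]: (57.90+11.21)/2 × 6 = 207.33
  [6→12]: (11.21+2.17)/2 × 6 = 40.14
  [12→16]: (2.17+0.73)/2 × 4 = 5.8
  [16→16.25]: (0.73+0.68)/2 × 0.25 = 0.17625
  [16.25→17.25]: (0.68+0.52)/2 × 1 = 0.6
  [17.25→23.25]: (0.52+0.10)/2 × 6 = 1.86
  [23.25→24.25]: (0.10+0.08)/2 × 1 = 0.09
  Sum = 255.99625 mcg/mL·h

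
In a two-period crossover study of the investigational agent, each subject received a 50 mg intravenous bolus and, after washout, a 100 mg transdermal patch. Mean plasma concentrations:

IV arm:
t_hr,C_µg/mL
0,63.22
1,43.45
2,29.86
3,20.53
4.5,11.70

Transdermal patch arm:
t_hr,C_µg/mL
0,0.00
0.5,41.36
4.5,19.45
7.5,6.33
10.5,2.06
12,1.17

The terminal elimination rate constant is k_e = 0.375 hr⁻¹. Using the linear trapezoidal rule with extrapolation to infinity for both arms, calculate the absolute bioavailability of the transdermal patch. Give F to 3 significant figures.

Trapezoidal AUC_0→4.5 (IV):
  [0→1]: (63.22+43.45)/2 × 1 = 53.335
  [1→2]: (43.45+29.86)/2 × 1 = 36.655
  [2→3]: (29.86+20.53)/2 × 1 = 25.195
  [3→4.5]: (20.53+11.70)/2 × 1.5 = 24.1725
  Sum = 139.3575 µg/mL·hr
IV tail: 11.70/0.375 = 31.200; AUC_iv,0→∞ = 139.3575 + 31.200 = 170.5575 µg/mL·hr
Trapezoidal AUC_0→12 (transdermal patch):
  [0→0.5]: (0.00+41.36)/2 × 0.5 = 10.34
  [0.5→4.5]: (41.36+19.45)/2 × 4 = 121.62
  [4.5→7.5]: (19.45+6.33)/2 × 3 = 38.67
  [7.5→10.5]: (6.33+2.06)/2 × 3 = 12.585
  [10.5→12]: (2.06+1.17)/2 × 1.5 = 2.4225
  Sum = 185.6375 µg/mL·hr
transdermal patch tail: 1.17/0.375 = 3.120; AUC_ev,0→∞ = 185.6375 + 3.120 = 188.7575 µg/mL·hr
F = (AUC_ev/D_ev)/(AUC_iv/D_iv) = (188.7575/100)/(170.5575/50) = 1.887575/3.41115 = 0.5534

F = 0.553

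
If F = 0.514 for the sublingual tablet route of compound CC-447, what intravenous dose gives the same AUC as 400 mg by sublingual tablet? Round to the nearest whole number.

D_iv = 206 mg

Systemic exposure from an extravascular dose = F × D_ev, so the equivalent IV dose is F × D_ev.
D_iv = F × D_ev = 0.514 × 400 = 205.6 mg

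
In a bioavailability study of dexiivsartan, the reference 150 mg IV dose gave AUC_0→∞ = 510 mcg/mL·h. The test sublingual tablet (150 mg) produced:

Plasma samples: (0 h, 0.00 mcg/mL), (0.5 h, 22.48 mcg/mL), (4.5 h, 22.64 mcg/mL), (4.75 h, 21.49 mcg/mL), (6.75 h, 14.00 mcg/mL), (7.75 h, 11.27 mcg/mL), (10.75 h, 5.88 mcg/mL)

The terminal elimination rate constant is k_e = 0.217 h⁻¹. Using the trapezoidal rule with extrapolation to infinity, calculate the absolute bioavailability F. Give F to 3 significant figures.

F = 0.397

Trapezoidal AUC_0→10.75 (sublingual tablet):
  [0→0.5]: (0.00+22.48)/2 × 0.5 = 5.62
  [0.5→4.5]: (22.48+22.64)/2 × 4 = 90.24
  [4.5→4.75]: (22.64+21.49)/2 × 0.25 = 5.51625
  [4.75→6.75]: (21.49+14.00)/2 × 2 = 35.49
  [6.75→7.75]: (14.00+11.27)/2 × 1 = 12.635
  [7.75→10.75]: (11.27+5.88)/2 × 3 = 25.725
  Sum = 175.22625 mcg/mL·h
Tail: C_last/k_e = 5.88/0.217 = 27.097
AUC_0→∞ (sublingual tablet) = 175.22625 + 27.097 = 202.32325 mcg/mL·h
F = (AUC_ev/D_ev)/(AUC_iv/D_iv) = (202.32325/150)/(510/150) = 1.34882/3.4 = 0.3967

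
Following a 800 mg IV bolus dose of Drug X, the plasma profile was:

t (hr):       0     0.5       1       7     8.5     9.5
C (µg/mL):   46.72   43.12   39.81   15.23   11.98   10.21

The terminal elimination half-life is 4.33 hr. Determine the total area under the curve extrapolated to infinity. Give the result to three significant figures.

Trapezoidal AUC_0→9.5:
  [0→0.5]: (46.72+43.12)/2 × 0.5 = 22.46
  [0.5→1]: (43.12+39.81)/2 × 0.5 = 20.7325
  [1→7]: (39.81+15.23)/2 × 6 = 165.12
  [7→8.5]: (15.23+11.98)/2 × 1.5 = 20.4075
  [8.5→9.5]: (11.98+10.21)/2 × 1 = 11.095
  Sum = 239.815 µg/mL·hr
k_e = ln2 / t½ = 0.693147 / 4.33 = 0.1601 hr^-1
Extrapolated tail: C_last / k_e = 10.21 / 0.1601 = 63.773
AUC_0→∞ = 239.815 + 63.773 = 303.588 µg/mL·hr

AUC = 304 µg/mL·hr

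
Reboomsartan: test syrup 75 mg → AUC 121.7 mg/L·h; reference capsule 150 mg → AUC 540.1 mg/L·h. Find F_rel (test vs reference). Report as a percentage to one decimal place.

F_rel = (AUC_test/D_test) / (AUC_ref/D_ref)
      = (121.7/75) / (540.1/150)
      = 1.62267 / 3.60067 = 0.4507 = 45.07%

F_rel = 45.1%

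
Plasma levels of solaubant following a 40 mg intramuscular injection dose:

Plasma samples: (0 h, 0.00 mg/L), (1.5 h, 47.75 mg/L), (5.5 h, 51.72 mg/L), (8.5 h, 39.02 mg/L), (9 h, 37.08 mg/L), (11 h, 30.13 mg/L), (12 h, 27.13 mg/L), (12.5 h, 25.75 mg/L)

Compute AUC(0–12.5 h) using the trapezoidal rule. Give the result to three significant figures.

Trapezoidal AUC_0→12.5:
  [0→1.5]: (0.00+47.75)/2 × 1.5 = 35.8125
  [1.5→5.5]: (47.75+51.72)/2 × 4 = 198.94
  [5.5→8.5]: (51.72+39.02)/2 × 3 = 136.11
  [8.5→9]: (39.02+37.08)/2 × 0.5 = 19.025
  [9→11]: (37.08+30.13)/2 × 2 = 67.21
  [11→12]: (30.13+27.13)/2 × 1 = 28.63
  [12→12.5]: (27.13+25.75)/2 × 0.5 = 13.22
  Sum = 498.9475 mg/L·h

AUC = 499 mg/L·h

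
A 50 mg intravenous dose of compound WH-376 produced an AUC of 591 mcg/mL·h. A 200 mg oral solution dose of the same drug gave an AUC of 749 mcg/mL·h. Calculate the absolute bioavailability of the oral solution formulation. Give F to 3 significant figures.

F = 0.317

F = (AUC_ev / D_ev) / (AUC_iv / D_iv)
  = (749/200) / (591/50)
  = 3.745 / 11.82 = 0.3168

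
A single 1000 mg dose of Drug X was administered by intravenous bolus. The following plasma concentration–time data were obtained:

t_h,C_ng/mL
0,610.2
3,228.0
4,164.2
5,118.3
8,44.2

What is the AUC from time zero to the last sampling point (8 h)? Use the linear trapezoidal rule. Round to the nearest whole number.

Trapezoidal AUC_0→8:
  [0→3]: (610.2+228.0)/2 × 3 = 1257.3
  [3→4]: (228.0+164.2)/2 × 1 = 196.1
  [4→5]: (164.2+118.3)/2 × 1 = 141.25
  [5→8]: (118.3+44.2)/2 × 3 = 243.75
  Sum = 1838.4 ng/mL·h

AUC = 1838 ng/mL·h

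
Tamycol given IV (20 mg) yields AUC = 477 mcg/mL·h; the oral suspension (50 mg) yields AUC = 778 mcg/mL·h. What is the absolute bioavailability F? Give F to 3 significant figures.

F = 0.652

F = (AUC_ev / D_ev) / (AUC_iv / D_iv)
  = (778/50) / (477/20)
  = 15.56 / 23.85 = 0.6524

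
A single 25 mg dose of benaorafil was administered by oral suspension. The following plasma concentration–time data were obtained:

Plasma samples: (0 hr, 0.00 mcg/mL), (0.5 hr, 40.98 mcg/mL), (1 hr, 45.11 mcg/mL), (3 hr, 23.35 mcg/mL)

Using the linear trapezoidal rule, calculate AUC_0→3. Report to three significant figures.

AUC = 100 mcg/mL·hr

Trapezoidal AUC_0→3:
  [0→0.5]: (0.00+40.98)/2 × 0.5 = 10.245
  [0.5→1]: (40.98+45.11)/2 × 0.5 = 21.5225
  [1→3]: (45.11+23.35)/2 × 2 = 68.46
  Sum = 100.2275 mcg/mL·hr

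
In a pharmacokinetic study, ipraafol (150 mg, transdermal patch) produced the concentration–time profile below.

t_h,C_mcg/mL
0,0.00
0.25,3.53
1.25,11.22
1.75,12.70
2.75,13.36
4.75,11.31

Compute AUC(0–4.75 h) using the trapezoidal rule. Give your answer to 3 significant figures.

Trapezoidal AUC_0→4.75:
  [0→0.25]: (0.00+3.53)/2 × 0.25 = 0.44125
  [0.25→1.25]: (3.53+11.22)/2 × 1 = 7.375
  [1.25→1.75]: (11.22+12.70)/2 × 0.5 = 5.98
  [1.75→2.75]: (12.70+13.36)/2 × 1 = 13.03
  [2.75→4.75]: (13.36+11.31)/2 × 2 = 24.67
  Sum = 51.49625 mcg/mL·h

AUC = 51.5 mcg/mL·h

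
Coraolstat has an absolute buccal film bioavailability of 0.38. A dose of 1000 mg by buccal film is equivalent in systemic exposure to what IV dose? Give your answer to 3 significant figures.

D_iv = 380 mg

Systemic exposure from an extravascular dose = F × D_ev, so the equivalent IV dose is F × D_ev.
D_iv = F × D_ev = 0.38 × 1000 = 380 mg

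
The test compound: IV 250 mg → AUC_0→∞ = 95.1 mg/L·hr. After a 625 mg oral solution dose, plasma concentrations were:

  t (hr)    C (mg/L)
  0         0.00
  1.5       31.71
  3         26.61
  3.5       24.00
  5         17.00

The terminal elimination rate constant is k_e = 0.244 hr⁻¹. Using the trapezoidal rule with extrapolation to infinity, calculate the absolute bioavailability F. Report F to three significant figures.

F = 0.760

Trapezoidal AUC_0→5 (oral solution):
  [0→1.5]: (0.00+31.71)/2 × 1.5 = 23.7825
  [1.5→3]: (31.71+26.61)/2 × 1.5 = 43.74
  [3→3.5]: (26.61+24.00)/2 × 0.5 = 12.6525
  [3.5→5]: (24.00+17.00)/2 × 1.5 = 30.75
  Sum = 110.925 mg/L·hr
Tail: C_last/k_e = 17.00/0.244 = 69.672
AUC_0→∞ (oral solution) = 110.925 + 69.672 = 180.597 mg/L·hr
F = (AUC_ev/D_ev)/(AUC_iv/D_iv) = (180.597/625)/(95.1/250) = 0.2889552/0.3804 = 0.7596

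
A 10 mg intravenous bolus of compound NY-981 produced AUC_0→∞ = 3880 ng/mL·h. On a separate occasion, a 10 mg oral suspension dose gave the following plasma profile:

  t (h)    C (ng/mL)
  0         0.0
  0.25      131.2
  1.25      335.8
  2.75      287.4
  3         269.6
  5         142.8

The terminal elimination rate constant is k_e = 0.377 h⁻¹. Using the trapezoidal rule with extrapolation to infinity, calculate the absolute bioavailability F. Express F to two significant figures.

F = 0.41

Trapezoidal AUC_0→5 (oral suspension):
  [0→0.25]: (0.0+131.2)/2 × 0.25 = 16.4
  [0.25→1.25]: (131.2+335.8)/2 × 1 = 233.5
  [1.25→2.75]: (335.8+287.4)/2 × 1.5 = 467.4
  [2.75→3]: (287.4+269.6)/2 × 0.25 = 69.625
  [3→5]: (269.6+142.8)/2 × 2 = 412.4
  Sum = 1199.325 ng/mL·h
Tail: C_last/k_e = 142.8/0.377 = 378.780
AUC_0→∞ (oral suspension) = 1199.325 + 378.780 = 1578.105 ng/mL·h
F = (AUC_ev/D_ev)/(AUC_iv/D_iv) = (1578.105/10)/(3880/10) = 157.8105/388 = 0.4067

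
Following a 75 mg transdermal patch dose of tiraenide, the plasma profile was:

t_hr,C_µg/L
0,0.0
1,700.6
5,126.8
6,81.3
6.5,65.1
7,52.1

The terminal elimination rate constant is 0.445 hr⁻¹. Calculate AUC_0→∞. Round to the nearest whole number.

Trapezoidal AUC_0→7:
  [0→1]: (0.0+700.6)/2 × 1 = 350.3
  [1→5]: (700.6+126.8)/2 × 4 = 1654.8
  [5→6]: (126.8+81.3)/2 × 1 = 104.05
  [6→6.5]: (81.3+65.1)/2 × 0.5 = 36.6
  [6.5→7]: (65.1+52.1)/2 × 0.5 = 29.3
  Sum = 2175.05 µg/L·hr
Extrapolated tail: C_last / k_e = 52.1 / 0.445 = 117.079
AUC_0→∞ = 2175.05 + 117.079 = 2292.129 µg/L·hr

AUC = 2292 µg/L·hr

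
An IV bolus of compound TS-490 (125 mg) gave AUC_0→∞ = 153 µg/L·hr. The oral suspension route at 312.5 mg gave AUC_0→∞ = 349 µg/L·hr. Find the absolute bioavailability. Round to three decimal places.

F = 0.912

F = (AUC_ev / D_ev) / (AUC_iv / D_iv)
  = (349/312.5) / (153/125)
  = 1.1168 / 1.224 = 0.9124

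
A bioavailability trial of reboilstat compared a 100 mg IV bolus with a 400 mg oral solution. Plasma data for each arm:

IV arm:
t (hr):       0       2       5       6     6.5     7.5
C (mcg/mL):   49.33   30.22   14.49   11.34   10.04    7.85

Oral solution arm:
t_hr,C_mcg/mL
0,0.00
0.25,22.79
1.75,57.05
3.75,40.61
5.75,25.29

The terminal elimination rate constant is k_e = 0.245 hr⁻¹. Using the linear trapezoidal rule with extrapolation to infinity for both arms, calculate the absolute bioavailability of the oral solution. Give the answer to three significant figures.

Trapezoidal AUC_0→7.5 (IV):
  [0→2]: (49.33+30.22)/2 × 2 = 79.55
  [2→5]: (30.22+14.49)/2 × 3 = 67.065
  [5→6]: (14.49+11.34)/2 × 1 = 12.915
  [6→6.5]: (11.34+10.04)/2 × 0.5 = 5.345
  [6.5→7.5]: (10.04+7.85)/2 × 1 = 8.945
  Sum = 173.82 mcg/mL·hr
IV tail: 7.85/0.245 = 32.041; AUC_iv,0→∞ = 173.82 + 32.041 = 205.861 mcg/mL·hr
Trapezoidal AUC_0→5.75 (oral solution):
  [0→0.25]: (0.00+22.79)/2 × 0.25 = 2.84875
  [0.25→1.75]: (22.79+57.05)/2 × 1.5 = 59.88
  [1.75→3.75]: (57.05+40.61)/2 × 2 = 97.66
  [3.75→5.75]: (40.61+25.29)/2 × 2 = 65.9
  Sum = 226.28875 mcg/mL·hr
oral solution tail: 25.29/0.245 = 103.224; AUC_ev,0→∞ = 226.28875 + 103.224 = 329.51275 mcg/mL·hr
F = (AUC_ev/D_ev)/(AUC_iv/D_iv) = (329.51275/400)/(205.861/100) = 0.823782/2.05861 = 0.4002

F = 0.400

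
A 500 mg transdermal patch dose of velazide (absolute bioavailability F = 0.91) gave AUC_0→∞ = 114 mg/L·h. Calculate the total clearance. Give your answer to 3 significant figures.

CL = F × Dose / AUC_0→∞
   = 0.91 × 500 / 114 = 3.99123 L/h

CL = 3.99 L/h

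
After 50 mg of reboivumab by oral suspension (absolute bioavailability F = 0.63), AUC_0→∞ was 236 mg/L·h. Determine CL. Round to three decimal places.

CL = F × Dose / AUC_0→∞
   = 0.63 × 50 / 236 = 0.133475 L/h

CL = 0.133 L/h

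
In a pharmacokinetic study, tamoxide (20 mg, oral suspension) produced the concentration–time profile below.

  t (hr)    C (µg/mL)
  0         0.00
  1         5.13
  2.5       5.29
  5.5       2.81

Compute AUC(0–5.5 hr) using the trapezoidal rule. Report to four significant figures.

Trapezoidal AUC_0→5.5:
  [0→1]: (0.00+5.13)/2 × 1 = 2.565
  [1→2.5]: (5.13+5.29)/2 × 1.5 = 7.815
  [2.5→5.5]: (5.29+2.81)/2 × 3 = 12.15
  Sum = 22.53 µg/mL·hr

AUC = 22.53 µg/mL·hr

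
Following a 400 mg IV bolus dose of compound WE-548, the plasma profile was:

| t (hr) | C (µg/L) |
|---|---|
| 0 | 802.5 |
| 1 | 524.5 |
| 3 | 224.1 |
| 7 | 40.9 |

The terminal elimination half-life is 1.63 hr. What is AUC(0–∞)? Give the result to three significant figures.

AUC = 2040 µg/L·hr

Trapezoidal AUC_0→7:
  [0→1]: (802.5+524.5)/2 × 1 = 663.5
  [1→3]: (524.5+224.1)/2 × 2 = 748.6
  [3→7]: (224.1+40.9)/2 × 4 = 530.0
  Sum = 1942.1 µg/L·hr
k_e = ln2 / t½ = 0.693147 / 1.63 = 0.4252 hr^-1
Extrapolated tail: C_last / k_e = 40.9 / 0.4252 = 96.190
AUC_0→∞ = 1942.1 + 96.190 = 2038.29 µg/L·hr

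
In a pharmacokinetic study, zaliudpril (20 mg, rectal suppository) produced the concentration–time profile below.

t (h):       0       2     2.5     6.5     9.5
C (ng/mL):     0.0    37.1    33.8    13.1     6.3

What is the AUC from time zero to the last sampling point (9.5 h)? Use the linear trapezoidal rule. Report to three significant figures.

Trapezoidal AUC_0→9.5:
  [0→2]: (0.0+37.1)/2 × 2 = 37.1
  [2→2.5]: (37.1+33.8)/2 × 0.5 = 17.725
  [2.5→6.5]: (33.8+13.1)/2 × 4 = 93.8
  [6.5→9.5]: (13.1+6.3)/2 × 3 = 29.1
  Sum = 177.725 ng/mL·h

AUC = 178 ng/mL·h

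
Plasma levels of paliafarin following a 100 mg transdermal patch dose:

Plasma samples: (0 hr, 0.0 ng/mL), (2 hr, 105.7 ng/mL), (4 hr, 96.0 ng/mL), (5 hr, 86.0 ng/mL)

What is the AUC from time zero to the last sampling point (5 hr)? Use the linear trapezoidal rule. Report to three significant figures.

AUC = 398 ng/mL·hr

Trapezoidal AUC_0→5:
  [0→2]: (0.0+105.7)/2 × 2 = 105.7
  [2→4]: (105.7+96.0)/2 × 2 = 201.7
  [4→5]: (96.0+86.0)/2 × 1 = 91.0
  Sum = 398.4 ng/mL·hr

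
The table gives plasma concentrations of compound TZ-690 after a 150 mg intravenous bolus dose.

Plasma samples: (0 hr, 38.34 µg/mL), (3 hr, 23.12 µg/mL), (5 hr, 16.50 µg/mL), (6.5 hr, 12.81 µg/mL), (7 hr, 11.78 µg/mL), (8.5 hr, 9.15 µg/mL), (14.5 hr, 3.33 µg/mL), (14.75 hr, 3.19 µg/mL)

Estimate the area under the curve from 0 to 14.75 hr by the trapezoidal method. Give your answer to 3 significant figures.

AUC = 214 µg/mL·hr

Trapezoidal AUC_0→14.75:
  [0→3]: (38.34+23.12)/2 × 3 = 92.19
  [3→5]: (23.12+16.50)/2 × 2 = 39.62
  [5→6.5]: (16.50+12.81)/2 × 1.5 = 21.9825
  [6.5→7]: (12.81+11.78)/2 × 0.5 = 6.1475
  [7→8.5]: (11.78+9.15)/2 × 1.5 = 15.6975
  [8.5→14.5]: (9.15+3.33)/2 × 6 = 37.44
  [14.5→14.75]: (3.33+3.19)/2 × 0.25 = 0.815
  Sum = 213.8925 µg/mL·hr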